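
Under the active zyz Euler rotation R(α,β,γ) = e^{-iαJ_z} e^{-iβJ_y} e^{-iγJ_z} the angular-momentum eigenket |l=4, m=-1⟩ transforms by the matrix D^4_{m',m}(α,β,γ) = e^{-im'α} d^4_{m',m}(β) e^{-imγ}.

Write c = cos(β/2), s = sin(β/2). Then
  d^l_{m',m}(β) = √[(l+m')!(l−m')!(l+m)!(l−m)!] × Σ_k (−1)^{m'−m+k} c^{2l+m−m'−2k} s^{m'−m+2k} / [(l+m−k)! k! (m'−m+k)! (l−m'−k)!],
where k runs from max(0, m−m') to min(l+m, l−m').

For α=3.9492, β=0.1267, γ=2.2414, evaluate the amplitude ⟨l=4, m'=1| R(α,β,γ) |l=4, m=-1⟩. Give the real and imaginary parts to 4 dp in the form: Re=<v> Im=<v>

Re=-0.0053 Im=-0.0388

D^4_{1,-1}(3.9492,0.1267,2.2414) = e^{-i·1·3.9492}·d^4_{1,-1}(0.1267)·e^{-i·-1·2.2414}. Compute d first:
c=cos(0.1267/2)=0.997994, s=sin(0.1267/2)=0.063308; N=√[120·6·6·120]=720.000000
k∈{0,1,2,3} keeps every argument non-negative
  k=0: (−1)^2·720.0000/(72)·0.9980^6·0.0633^2 = +0.039599
  k=1: (−1)^3·720.0000/(24)·0.9980^4·0.0633^4 = -0.000478
  k=2: (−1)^4·720.0000/(48)·0.9980^2·0.0633^6 = +0.000001
  k=3: (−1)^5·720.0000/(720)·0.9980^0·0.0633^8 = -0.000000
d^4_{1,-1}(0.1267) = +0.039599 -0.000478 +0.000001 -0.000000 = +0.039122
Attach z-rotation phases: D = e^{-i(1)(3.9492)}·(+0.039122)·e^{-i(-1)(2.2414)} = -0.005343-0.038755i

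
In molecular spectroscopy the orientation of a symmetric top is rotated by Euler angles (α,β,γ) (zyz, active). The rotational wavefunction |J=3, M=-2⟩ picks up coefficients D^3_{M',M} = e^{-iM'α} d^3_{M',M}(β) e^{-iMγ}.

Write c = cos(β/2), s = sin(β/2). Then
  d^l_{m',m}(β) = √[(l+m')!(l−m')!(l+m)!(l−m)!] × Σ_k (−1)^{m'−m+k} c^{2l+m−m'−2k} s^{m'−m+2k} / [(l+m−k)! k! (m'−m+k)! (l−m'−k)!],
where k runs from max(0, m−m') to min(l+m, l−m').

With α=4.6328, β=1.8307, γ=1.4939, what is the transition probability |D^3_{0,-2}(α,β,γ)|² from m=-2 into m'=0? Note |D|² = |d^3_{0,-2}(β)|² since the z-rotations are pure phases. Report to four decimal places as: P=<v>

P=0.1080

D^3_{0,-2}(4.6328,1.8307,1.4939) = e^{-i·0·4.6328}·d^3_{0,-2}(1.8307)·e^{-i·-2·1.4939}. Compute d first:
With c≡cos(β/2)=0.609513 and s≡sin(β/2)=0.792776, N=[6·6·1·120]^{1/2}=65.726707
k: max(0,(-2)−(0))=0 … min(3+(-2),3−(0))=1
  k=0: (−1)^2·65.7267/(12)·0.6095^4·0.7928^2 = +0.475110
  k=1: (−1)^3·65.7267/(12)·0.6095^2·0.7928^4 = -0.803764
d^3_{0,-2}(1.8307) = +0.475110 -0.803764 = -0.328655
|D^3_{0,-2}|² = |d^3_{0,-2}(β)|² = (-0.328655)² = 0.108014 (the z-rotation phases have unit modulus)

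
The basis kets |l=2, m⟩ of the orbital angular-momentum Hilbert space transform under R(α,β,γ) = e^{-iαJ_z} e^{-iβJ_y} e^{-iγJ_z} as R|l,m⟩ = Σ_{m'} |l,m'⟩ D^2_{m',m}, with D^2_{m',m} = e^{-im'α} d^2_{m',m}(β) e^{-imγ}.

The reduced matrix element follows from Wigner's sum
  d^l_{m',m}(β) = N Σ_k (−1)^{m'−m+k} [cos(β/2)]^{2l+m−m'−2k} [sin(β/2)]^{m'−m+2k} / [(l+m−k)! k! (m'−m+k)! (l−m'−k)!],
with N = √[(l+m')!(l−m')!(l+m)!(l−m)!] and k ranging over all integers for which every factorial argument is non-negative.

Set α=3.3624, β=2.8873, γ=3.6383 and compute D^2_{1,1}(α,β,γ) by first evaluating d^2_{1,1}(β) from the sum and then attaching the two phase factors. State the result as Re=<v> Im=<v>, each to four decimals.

D^2_{1,1}(3.3624,2.8873,3.6383) = e^{-i·1·3.3624}·d^2_{1,1}(2.8873)·e^{-i·1·3.6383}. Compute d first:
With c≡cos(β/2)=0.126804 and s≡sin(β/2)=0.991928, N=[6·1·6·1]^{1/2}=6.000000
k∈{0,1} keeps every argument non-negative
  k=0: (−1)^0·6.0000/(6)·0.1268^4·0.9919^0 = +0.000259
  k=1: (−1)^1·6.0000/(2)·0.1268^2·0.9919^2 = -0.047462
d^2_{1,1}(2.8873) = +0.000259 -0.047462 = -0.047204
Phases: e^{-i·(1)·3.3624}=-0.975721+0.219017i, e^{-i·(1)·3.6383}=-0.879156+0.476533i ⇒ D=-0.035565+0.031037i

Re=-0.0356 Im=0.0310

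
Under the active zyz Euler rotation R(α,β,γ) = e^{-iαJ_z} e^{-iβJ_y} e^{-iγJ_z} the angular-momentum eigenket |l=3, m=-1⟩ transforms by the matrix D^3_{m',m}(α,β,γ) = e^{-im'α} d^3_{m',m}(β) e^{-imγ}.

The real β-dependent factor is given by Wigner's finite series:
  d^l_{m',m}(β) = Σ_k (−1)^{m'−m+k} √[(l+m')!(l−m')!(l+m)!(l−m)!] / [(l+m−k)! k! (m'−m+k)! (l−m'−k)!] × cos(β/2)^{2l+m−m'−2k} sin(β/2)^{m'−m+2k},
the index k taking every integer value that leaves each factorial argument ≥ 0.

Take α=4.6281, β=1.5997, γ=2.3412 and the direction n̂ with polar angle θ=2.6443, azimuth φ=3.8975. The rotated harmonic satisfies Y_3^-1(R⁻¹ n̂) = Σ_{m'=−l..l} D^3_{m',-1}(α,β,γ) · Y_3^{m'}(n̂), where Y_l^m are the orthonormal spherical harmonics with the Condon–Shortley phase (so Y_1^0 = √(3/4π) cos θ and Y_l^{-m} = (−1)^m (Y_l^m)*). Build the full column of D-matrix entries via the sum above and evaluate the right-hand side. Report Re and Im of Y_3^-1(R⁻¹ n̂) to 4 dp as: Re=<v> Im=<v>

Need the full column D^3_{m',-1} for m'=−3..3 at α=4.6281, β=1.5997, γ=2.3412.
cos(β/2)=0.696814, sin(β/2)=0.717252
d^3_{-3,-1}: single k=2 term ⇒ +0.469739;  D = -0.408222-0.232399i
d^3_{-2,-1}: k∈[1..2] ⇒ +0.372612 -0.789579 = -0.416967;  D = -0.236065+0.343707i
d^3_{-1,-1}: k∈[0..2] ⇒ +0.114473 -0.970289 +0.771030 = -0.084786;  D = -0.065600-0.053715i
d^3_{0,-1}: k∈[0..2] ⇒ -0.408176 +1.297411 -0.458211 = +0.431024;  D = -0.300176+0.309316i
d^3_{1,-1}: k∈[0..2] ⇒ +0.727717 -1.028040 +0.136154 = -0.164170;  D = +0.107769+0.123845i
d^3_{2,-1}: k∈[0..1] ⇒ -0.789579 +0.418287 = -0.371292;  D = -0.299617+0.219289i
d^3_{3,-1}: single k=0 term ⇒ +0.497698;  D = +0.259090+0.424942i
Y_3^{m'}(θ=2.6443,φ=3.8975) and Σ D·Y over m':
  (-0.4082-0.2324i)·(+0.0291+0.0347i)  (-0.2361+0.3437i)·(-0.0120+0.2041i)  (-0.0656-0.0537i)·(-0.3211+0.3027i)  (-0.3002+0.3093i)·(-0.2828+0.0000i)  (+0.1078+0.1238i)·(+0.3211+0.3027i)  (-0.2996+0.2193i)·(-0.0120-0.2041i)  (+0.2591+0.4249i)·(-0.0291+0.0347i)
Y_3^-1(R⁻¹ n̂) = +0.074294-0.035793i

Re=0.0743 Im=-0.0358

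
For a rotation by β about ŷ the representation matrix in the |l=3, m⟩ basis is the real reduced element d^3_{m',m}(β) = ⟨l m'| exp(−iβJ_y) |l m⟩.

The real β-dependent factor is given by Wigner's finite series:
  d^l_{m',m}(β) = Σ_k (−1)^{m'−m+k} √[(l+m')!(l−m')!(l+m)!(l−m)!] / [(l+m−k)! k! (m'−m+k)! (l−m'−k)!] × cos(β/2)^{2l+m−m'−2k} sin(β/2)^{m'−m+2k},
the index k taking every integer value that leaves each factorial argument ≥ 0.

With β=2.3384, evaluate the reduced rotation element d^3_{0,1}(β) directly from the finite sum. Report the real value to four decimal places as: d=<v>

d^3_{0,1}(β=2.3384) via Wigner's sum:
c=cos(2.3384/2)=0.390888, s=sin(2.3384/2)=0.920438; N=√[6·6·24·2]=41.569219
k: max(0,(1)−(0))=1 … min(3+(1),3−(0))=3
  k=1: (−1)^0·41.5692/(12)·0.3909^5·0.9204^1 = +0.029097
  k=2: (−1)^1·41.5692/(4)·0.3909^3·0.9204^3 = -0.484009
  k=3: (−1)^2·41.5692/(12)·0.3909^1·0.9204^5 = +0.894574
d^3_{0,1}(2.3384) = +0.029097 -0.484009 +0.894574 = +0.439662

d=0.4397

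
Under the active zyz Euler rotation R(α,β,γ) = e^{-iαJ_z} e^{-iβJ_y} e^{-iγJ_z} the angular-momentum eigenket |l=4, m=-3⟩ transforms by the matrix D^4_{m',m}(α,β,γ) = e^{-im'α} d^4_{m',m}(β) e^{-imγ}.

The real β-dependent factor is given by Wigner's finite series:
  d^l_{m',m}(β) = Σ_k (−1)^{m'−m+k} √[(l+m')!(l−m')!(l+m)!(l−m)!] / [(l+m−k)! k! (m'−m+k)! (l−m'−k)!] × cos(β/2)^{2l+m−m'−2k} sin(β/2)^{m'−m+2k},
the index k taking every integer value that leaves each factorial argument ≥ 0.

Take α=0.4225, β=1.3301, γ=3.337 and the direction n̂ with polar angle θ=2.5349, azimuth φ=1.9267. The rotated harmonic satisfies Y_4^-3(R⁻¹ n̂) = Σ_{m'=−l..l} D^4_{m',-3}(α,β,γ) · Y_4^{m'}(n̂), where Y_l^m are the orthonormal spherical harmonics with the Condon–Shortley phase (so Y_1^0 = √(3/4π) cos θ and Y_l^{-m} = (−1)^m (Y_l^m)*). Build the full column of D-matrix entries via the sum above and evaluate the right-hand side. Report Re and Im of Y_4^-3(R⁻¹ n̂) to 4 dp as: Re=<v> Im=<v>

Need the full column D^4_{m',-3} for m'=−4..4 at α=0.4225, β=1.3301, γ=3.337.
cos(β/2)=0.786886, sin(β/2)=0.617098
d^4_{-4,-3}: single k=1 term ⇒ +0.326048;  D = +0.211396-0.248232i
d^4_{-3,-3}: k∈[0..1] ⇒ +0.146992 -0.632816 = -0.485824;  D = -0.135626+0.466509i
d^4_{-2,-3}: k∈[0..1] ⇒ -0.431321 +0.795807 = +0.364485;  D = -0.050708-0.360941i
d^4_{-1,-3}: k∈[0..1] ⇒ +0.717546 -0.735502 = -0.017956;  D = +0.009570+0.015194i
d^4_{0,-3}: k∈[0..1] ⇒ -0.838854 +0.515907 = -0.322947;  D = +0.269026+0.178660i
d^4_{1,-3}: k∈[0..1] ⇒ +0.735502 -0.271407 = +0.464096;  D = -0.457889-0.075644i
d^4_{2,-3}: k∈[0..1] ⇒ -0.489433 +0.100336 = -0.389097;  D = +0.376141-0.099570i
d^4_{3,-3}: k∈[0..1] ⇒ +0.239358 -0.021030 = +0.218328;  D = -0.169591+0.137500i
d^4_{4,-3}: single k=0 term ⇒ -0.075847;  D = +0.034148-0.067725i
Y_4^{m'}(θ=2.5349,φ=1.9267) and Σ D·Y over m':
  (+0.2114-0.2482i)·(+0.0069-0.0463i)  (-0.1356+0.4665i)·(-0.1670-0.0919i)  (-0.0507-0.3609i)·(-0.3067+0.2646i)  (+0.0096+0.0152i)·(+0.1332+0.3582i)  (+0.2690+0.1787i)·(-0.1380+0.0000i)  (-0.4579-0.0756i)·(-0.1332+0.3582i)  (+0.3761-0.0996i)·(-0.3067-0.2646i)  (-0.1696+0.1375i)·(+0.1670-0.0919i)  (+0.0341-0.0677i)·(+0.0069+0.0463i)
Y_4^-3(R⁻¹ n̂) = +0.059283-0.182098i

Re=0.0593 Im=-0.1821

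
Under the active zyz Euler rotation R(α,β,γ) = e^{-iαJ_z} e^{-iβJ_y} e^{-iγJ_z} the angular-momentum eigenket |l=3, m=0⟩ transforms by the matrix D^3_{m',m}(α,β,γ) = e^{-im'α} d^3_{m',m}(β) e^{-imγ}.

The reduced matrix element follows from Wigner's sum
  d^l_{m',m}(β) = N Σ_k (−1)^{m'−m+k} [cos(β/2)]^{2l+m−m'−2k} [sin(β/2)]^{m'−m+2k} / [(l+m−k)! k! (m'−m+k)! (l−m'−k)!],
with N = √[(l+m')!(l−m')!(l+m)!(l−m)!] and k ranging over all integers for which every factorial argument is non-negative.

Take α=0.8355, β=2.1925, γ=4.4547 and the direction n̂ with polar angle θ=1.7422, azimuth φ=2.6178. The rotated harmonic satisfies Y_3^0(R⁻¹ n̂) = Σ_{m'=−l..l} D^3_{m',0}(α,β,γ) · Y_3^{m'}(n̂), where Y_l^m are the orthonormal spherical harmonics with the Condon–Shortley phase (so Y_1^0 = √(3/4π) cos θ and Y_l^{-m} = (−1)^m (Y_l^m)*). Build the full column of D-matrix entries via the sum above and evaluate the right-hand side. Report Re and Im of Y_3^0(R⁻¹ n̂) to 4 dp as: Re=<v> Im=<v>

Need the full column D^3_{m',0} for m'=−3..3 at α=0.8355, β=2.1925, γ=4.4547.
cos(β/2)=0.456935, sin(β/2)=0.889500
d^3_{-3,0}: single k=3 term ⇒ +0.300273;  D = -0.241725+0.178138i
d^3_{-2,0}: k∈[2..3] ⇒ +0.188917 -0.715902 = -0.526985;  D = +0.052718-0.524342i
d^3_{-1,0}: k∈[1..3] ⇒ +0.061377 -0.697771 +0.881404 = +0.245010;  D = +0.164355+0.181707i
d^3_{0,0}: k∈[0..3] ⇒ +0.009102 -0.310422 +1.176347 -0.495309 = +0.379718;  D = +0.379718+0.000000i
d^3_{1,0}: k∈[0..2] ⇒ -0.061377 +0.697771 -0.881404 = -0.245010;  D = -0.164355+0.181707i
d^3_{2,0}: k∈[0..1] ⇒ +0.188917 -0.715902 = -0.526985;  D = +0.052718+0.524342i
d^3_{3,0}: single k=0 term ⇒ -0.300273;  D = +0.241725+0.178138i
Y_3^{m'}(θ=1.7422,φ=2.6178) and Σ D·Y over m':
  (-0.2417+0.1781i)·(+0.0002-0.3991i)  (+0.0527-0.5243i)·(-0.0846-0.1466i)  (+0.1644+0.1817i)·(+0.2356+0.1361i)  (+0.3797+0.0000i)·(+0.1817+0.0000i)  (-0.1644+0.1817i)·(-0.2356+0.1361i)  (+0.0527+0.5243i)·(-0.0846+0.1466i)  (+0.2417+0.1781i)·(-0.0002-0.3991i)
Y_3^0(R⁻¹ n̂) = +0.076425-0.000000i

Re=0.0764 Im=0.0000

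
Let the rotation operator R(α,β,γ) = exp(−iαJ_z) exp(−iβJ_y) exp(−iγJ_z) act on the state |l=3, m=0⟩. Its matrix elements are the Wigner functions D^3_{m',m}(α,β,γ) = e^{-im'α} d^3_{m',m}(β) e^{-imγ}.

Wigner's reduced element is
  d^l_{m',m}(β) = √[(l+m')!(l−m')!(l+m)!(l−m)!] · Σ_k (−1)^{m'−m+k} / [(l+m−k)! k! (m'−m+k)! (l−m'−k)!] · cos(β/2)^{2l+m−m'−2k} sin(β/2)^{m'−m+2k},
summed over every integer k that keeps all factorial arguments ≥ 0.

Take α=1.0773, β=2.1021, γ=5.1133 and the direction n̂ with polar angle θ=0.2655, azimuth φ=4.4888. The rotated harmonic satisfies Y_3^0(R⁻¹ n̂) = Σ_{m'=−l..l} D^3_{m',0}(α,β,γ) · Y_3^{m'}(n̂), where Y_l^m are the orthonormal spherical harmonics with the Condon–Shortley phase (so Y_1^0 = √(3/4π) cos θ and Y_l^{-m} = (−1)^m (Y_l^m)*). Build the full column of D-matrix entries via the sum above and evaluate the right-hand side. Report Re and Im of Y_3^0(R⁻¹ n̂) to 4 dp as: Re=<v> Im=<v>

Need the full column D^3_{m',0} for m'=−3..3 at α=1.0773, β=2.1021, γ=5.1133.
cos(β/2)=0.496660, sin(β/2)=0.867945
d^3_{-3,0}: single k=3 term ⇒ +0.358236;  D = -0.356776-0.032307i
d^3_{-2,0}: k∈[2..3] ⇒ +0.251063 -0.766740 = -0.515678;  D = +0.284242-0.430267i
d^3_{-1,0}: k∈[1..3] ⇒ +0.090861 -0.832466 +0.847445 = +0.105840;  D = +0.050137+0.093212i
d^3_{0,0}: k∈[0..3] ⇒ +0.015009 -0.412538 +1.259883 -0.427517 = +0.434836;  D = +0.434836+0.000000i
d^3_{1,0}: k∈[0..2] ⇒ -0.090861 +0.832466 -0.847445 = -0.105840;  D = -0.050137+0.093212i
d^3_{2,0}: k∈[0..1] ⇒ +0.251063 -0.766740 = -0.515678;  D = +0.284242+0.430267i
d^3_{3,0}: single k=0 term ⇒ -0.358236;  D = +0.356776-0.032307i
Y_3^{m'}(θ=0.2655,φ=4.4888) and Σ D·Y over m':
  (-0.3568-0.0323i)·(+0.0047-0.0059i)  (+0.2842-0.4303i)·(-0.0612-0.0294i)  (+0.0501+0.0932i)·(-0.0687+0.3023i)  (+0.4348+0.0000i)·(+0.5962+0.0000i)  (-0.0501+0.0932i)·(+0.0687+0.3023i)  (+0.2842+0.4303i)·(-0.0612+0.0294i)  (+0.3568-0.0323i)·(-0.0047-0.0059i)
Y_3^0(R⁻¹ n̂) = +0.132226-0.000000i

Re=0.1322 Im=0.0000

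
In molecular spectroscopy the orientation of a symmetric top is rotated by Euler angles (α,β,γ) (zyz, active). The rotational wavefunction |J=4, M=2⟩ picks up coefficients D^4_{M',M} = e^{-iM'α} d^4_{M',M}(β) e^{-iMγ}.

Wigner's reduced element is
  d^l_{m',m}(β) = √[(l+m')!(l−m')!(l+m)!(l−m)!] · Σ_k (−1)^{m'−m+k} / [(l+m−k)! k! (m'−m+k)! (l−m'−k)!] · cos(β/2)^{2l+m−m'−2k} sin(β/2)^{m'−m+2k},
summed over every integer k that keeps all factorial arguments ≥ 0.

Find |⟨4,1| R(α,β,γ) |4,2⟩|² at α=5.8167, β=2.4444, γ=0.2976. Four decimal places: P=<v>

P=0.1113

Split into d^4_{1,2}(β=2.4444) × two z-phases.
With c≡cos(β/2)=0.341579 and s≡sin(β/2)=0.939853, N=[120·6·720·2]^{1/2}=1018.233765
k: max(0,(2)−(1))=1 … min(4+(2),4−(1))=3
  k=1: (−1)^0·1018.2338/(240)·0.3416^7·0.9399^1 = +0.002163
  k=2: (−1)^1·1018.2338/(48)·0.3416^5·0.9399^3 = -0.081892
  k=3: (−1)^2·1018.2338/(72)·0.3416^3·0.9399^5 = +0.413321
d^4_{1,2}(2.4444) = +0.002163 -0.081892 +0.413321 = +0.333593
|D^4_{1,2}|² = |d^4_{1,2}(β)|² = (+0.333593)² = 0.111284 (the z-rotation phases have unit modulus)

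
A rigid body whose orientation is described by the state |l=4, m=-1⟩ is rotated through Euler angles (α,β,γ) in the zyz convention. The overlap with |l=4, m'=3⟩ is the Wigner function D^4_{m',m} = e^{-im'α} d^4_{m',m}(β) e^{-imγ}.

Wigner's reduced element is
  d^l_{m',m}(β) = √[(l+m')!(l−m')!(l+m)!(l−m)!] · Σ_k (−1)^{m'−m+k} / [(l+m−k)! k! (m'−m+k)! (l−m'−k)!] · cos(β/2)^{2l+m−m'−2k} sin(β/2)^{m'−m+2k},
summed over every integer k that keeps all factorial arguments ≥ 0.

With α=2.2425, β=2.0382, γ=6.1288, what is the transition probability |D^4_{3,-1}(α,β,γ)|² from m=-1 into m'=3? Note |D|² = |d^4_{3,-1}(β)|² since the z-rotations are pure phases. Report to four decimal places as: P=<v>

P=0.0941

D^4_{3,-1}(2.2425,2.0382,6.1288) = e^{-i·3·2.2425}·d^4_{3,-1}(2.0382)·e^{-i·-1·6.1288}. Compute d first:
Half-angle: c=0.524133, s=0.851637. N=√(5040·1·6·120)=1904.940944
Admissible k: 0..1 (factorial args all ≥0)
  k=0: (−1)^4·1904.9409/(144)·0.5241^4·0.8516^4 = +0.525172
  k=1: (−1)^5·1904.9409/(240)·0.5241^2·0.8516^6 = -0.831915
d^4_{3,-1}(2.0382) = +0.525172 -0.831915 = -0.306743
|D^4_{3,-1}|² = |d^4_{3,-1}(β)|² = (-0.306743)² = 0.094091 (the z-rotation phases have unit modulus)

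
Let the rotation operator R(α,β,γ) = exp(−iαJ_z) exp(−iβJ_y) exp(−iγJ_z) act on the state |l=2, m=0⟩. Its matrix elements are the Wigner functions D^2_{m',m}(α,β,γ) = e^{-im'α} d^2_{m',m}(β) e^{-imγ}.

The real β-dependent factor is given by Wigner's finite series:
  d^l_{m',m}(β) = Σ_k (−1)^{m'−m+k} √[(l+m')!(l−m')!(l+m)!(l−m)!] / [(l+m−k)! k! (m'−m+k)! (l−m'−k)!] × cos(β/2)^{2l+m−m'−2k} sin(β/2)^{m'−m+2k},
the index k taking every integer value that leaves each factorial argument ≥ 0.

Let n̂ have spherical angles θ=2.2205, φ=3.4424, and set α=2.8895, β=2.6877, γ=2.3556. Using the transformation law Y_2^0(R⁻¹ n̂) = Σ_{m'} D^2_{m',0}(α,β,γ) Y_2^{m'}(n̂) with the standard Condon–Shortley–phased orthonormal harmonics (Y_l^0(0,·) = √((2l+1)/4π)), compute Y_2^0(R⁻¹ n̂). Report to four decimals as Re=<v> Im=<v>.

Need the full column D^2_{m',0} for m'=−2..2 at α=2.8895, β=2.6877, γ=2.3556.
cos(β/2)=0.225003, sin(β/2)=0.974358
d^2_{-2,0}: single k=2 term ⇒ +0.117731;  D = +0.103081-0.056875i
d^2_{-1,0}: k∈[1..2] ⇒ +0.027187 -0.509824 = -0.482637;  D = +0.467382-0.120385i
d^2_{0,0}: k∈[0..2] ⇒ +0.002563 -0.192254 +0.901310 = +0.711620;  D = +0.711620+0.000000i
d^2_{1,0}: k∈[0..1] ⇒ -0.027187 +0.509824 = +0.482637;  D = -0.467382-0.120385i
d^2_{2,0}: single k=0 term ⇒ +0.117731;  D = +0.103081+0.056875i
Y_2^{m'}(θ=2.2205,φ=3.4424) and Σ D·Y over m':
  (+0.1031-0.0569i)·(+0.2019-0.1386i)  (+0.4674-0.1204i)·(+0.3554-0.1103i)  (+0.7116+0.0000i)·(+0.0309+0.0000i)  (-0.4674-0.1204i)·(-0.3554-0.1103i)  (+0.1031+0.0569i)·(+0.2019+0.1386i)
Y_2^0(R⁻¹ n̂) = +0.353523+0.000000i

Re=0.3535 Im=0.0000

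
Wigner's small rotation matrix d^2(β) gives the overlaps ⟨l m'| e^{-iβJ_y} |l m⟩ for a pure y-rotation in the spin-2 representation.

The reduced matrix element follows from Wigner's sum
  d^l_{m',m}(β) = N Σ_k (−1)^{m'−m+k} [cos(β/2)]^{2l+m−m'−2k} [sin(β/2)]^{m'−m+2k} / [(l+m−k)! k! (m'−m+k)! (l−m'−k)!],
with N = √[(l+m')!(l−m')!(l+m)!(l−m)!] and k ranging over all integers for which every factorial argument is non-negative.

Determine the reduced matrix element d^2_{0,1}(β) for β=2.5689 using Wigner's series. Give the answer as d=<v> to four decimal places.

d^2_{0,1}(β=2.5689) via Wigner's sum:
c=cos(2.5689/2)=0.282449, s=sin(2.5689/2)=0.959282; N=√[2·2·6·1]=4.898979
k: max(0,(1)−(0))=1 … min(2+(1),2−(0))=2
  k=1: (−1)^0·4.8990/(2)·0.2824^3·0.9593^1 = +0.052947
  k=2: (−1)^1·4.8990/(2)·0.2824^1·0.9593^3 = -0.610738
d^2_{0,1}(2.5689) = +0.052947 -0.610738 = -0.557791

d=-0.5578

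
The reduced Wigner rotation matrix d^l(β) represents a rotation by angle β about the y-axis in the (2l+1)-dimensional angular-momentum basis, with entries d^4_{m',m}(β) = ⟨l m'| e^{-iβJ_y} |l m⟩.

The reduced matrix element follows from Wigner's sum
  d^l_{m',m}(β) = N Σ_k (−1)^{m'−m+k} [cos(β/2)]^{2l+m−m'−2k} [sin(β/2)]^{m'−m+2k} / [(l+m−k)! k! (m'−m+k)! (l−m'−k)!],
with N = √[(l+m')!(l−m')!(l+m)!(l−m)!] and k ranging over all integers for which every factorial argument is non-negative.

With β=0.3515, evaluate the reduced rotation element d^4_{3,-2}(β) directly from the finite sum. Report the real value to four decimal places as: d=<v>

d^4_{3,-2}(β=0.3515) via Wigner's sum:
With c≡cos(β/2)=0.984596 and s≡sin(β/2)=0.174847, N=[5040·1·2·720]^{1/2}=2693.993318
k: max(0,(-2)−(3))=0 … min(4+(-2),4−(3))=1
  k=0: (−1)^5·2693.9933/(240)·0.9846^3·0.1748^5 = -0.001751
  k=1: (−1)^6·2693.9933/(720)·0.9846^1·0.1748^7 = +0.000018
d^4_{3,-2}(0.3515) = -0.001751 +0.000018 = -0.001732

d=-0.0017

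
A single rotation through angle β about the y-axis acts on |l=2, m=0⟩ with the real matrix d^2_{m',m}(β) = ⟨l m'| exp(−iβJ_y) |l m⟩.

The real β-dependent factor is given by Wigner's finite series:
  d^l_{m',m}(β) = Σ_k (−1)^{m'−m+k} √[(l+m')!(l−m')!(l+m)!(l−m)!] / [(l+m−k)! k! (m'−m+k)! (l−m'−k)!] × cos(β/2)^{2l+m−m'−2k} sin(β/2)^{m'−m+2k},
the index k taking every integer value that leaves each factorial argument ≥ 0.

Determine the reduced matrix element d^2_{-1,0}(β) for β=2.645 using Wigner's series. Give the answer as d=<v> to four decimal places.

d^2_{-1,0}(β=2.645) via Wigner's sum:
c=cos(2.645/2)=0.245753, s=sin(2.645/2)=0.969333; N=√[1·6·2·2]=4.898979
k: max(0,(0)−(-1))=1 … min(2+(0),2−(-1))=2
  k=1: (−1)^0·4.8990/(2)·0.2458^3·0.9693^1 = +0.035241
  k=2: (−1)^1·4.8990/(2)·0.2458^1·0.9693^3 = -0.548268
d^2_{-1,0}(2.645) = +0.035241 -0.548268 = -0.513027

d=-0.5130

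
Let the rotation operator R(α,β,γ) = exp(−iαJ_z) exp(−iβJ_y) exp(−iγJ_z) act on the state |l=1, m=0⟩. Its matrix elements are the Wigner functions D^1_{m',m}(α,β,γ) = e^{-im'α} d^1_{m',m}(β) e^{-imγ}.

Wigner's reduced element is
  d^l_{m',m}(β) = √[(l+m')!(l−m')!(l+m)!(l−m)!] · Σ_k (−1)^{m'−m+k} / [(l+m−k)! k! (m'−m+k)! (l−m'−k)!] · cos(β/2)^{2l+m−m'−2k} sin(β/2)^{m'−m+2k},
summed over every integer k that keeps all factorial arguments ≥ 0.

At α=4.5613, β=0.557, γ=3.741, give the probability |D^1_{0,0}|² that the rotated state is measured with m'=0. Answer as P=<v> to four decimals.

P=0.7205

D^1_{0,0}(4.5613,0.557,3.741) = e^{-i·0·4.5613}·d^1_{0,0}(0.557)·e^{-i·0·3.741}. Compute d first:
With c≡cos(β/2)=0.961469 and s≡sin(β/2)=0.274914, N=[1·1·1·1]^{1/2}=1.000000
k∈{0,1} keeps every argument non-negative
  k=0: (−1)^0·1.0000/(1)·0.9615^2·0.2749^0 = +0.924422
  k=1: (−1)^1·1.0000/(1)·0.9615^0·0.2749^2 = -0.075578
d^1_{0,0}(0.557) = +0.924422 -0.075578 = +0.848845
|D^1_{0,0}|² = |d^1_{0,0}(β)|² = (+0.848845)² = 0.720538 (the z-rotation phases have unit modulus)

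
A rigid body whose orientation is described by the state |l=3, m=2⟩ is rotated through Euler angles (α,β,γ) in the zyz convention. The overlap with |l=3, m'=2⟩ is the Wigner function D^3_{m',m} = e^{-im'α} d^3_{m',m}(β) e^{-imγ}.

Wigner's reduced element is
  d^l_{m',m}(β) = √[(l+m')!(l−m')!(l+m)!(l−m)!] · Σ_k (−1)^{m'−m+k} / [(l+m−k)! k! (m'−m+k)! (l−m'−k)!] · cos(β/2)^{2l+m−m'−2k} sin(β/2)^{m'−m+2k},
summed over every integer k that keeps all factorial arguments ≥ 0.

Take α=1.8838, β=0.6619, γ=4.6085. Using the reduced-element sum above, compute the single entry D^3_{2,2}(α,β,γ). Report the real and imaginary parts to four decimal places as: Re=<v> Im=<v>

First d^3_{2,2}(β=0.6619), then the phase factors e^{-i(2)α} and e^{-i(2)γ}:
Half-angle: c=0.945734, s=0.324942. N=√(120·1·120·1)=120.000000
k∈{0,1} keeps every argument non-negative
  k=0: (−1)^0·120.0000/(120)·0.9457^6·0.3249^0 = +0.715508
  k=1: (−1)^1·120.0000/(24)·0.9457^4·0.3249^2 = -0.422335
d^3_{2,2}(0.6619) = +0.715508 -0.422335 = +0.293173
D = (-0.810373+0.585914i)·(+0.293173)·(-0.978492-0.206286i) = +0.267904-0.119070i

Re=0.2679 Im=-0.1191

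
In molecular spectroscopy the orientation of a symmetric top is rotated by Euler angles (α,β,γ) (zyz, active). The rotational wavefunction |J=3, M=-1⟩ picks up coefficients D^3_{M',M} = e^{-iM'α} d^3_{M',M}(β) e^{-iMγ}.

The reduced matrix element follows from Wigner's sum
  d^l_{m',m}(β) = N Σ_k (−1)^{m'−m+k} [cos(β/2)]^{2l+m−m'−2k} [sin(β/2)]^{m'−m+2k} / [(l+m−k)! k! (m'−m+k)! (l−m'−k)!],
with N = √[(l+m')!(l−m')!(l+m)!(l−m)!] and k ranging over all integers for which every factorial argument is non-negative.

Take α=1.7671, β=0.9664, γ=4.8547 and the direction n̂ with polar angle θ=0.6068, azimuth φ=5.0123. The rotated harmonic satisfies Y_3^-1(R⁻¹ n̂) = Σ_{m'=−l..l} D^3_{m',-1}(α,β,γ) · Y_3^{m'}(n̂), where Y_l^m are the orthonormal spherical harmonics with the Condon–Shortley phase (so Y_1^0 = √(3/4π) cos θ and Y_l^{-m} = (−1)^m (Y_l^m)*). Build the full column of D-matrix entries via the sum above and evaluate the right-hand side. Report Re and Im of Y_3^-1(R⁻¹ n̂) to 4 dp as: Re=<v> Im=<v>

Need the full column D^3_{m',-1} for m'=−3..3 at α=1.7671, β=0.9664, γ=4.8547.
cos(β/2)=0.885513, sin(β/2)=0.464615
d^3_{-3,-1}: single k=2 term ⇒ +0.514057;  D = -0.382643-0.343277i
d^3_{-2,-1}: k∈[1..2] ⇒ +0.799958 -0.440448 = +0.359510;  D = -0.183268+0.309290i
d^3_{-1,-1}: k∈[0..2] ⇒ +0.482135 -1.061832 +0.219237 = -0.360460;  D = -0.339992-0.119738i
d^3_{0,-1}: k∈[0..2] ⇒ -0.876310 +0.723730 -0.066413 = -0.218994;  D = -0.031060+0.216780i
d^3_{1,-1}: k∈[0..2] ⇒ +0.796374 -0.292316 +0.010059 = +0.514117;  D = -0.513368+0.027745i
d^3_{2,-1}: k∈[0..1] ⇒ -0.440448 +0.060626 = -0.379822;  D = -0.094078-0.367986i
d^3_{3,-1}: single k=0 term ⇒ +0.141517;  D = +0.127637-0.061121i
Y_3^{m'}(θ=0.6068,φ=5.0123) and Σ D·Y over m':
  (-0.3826-0.3433i)·(-0.0606-0.0481i)  (-0.1833+0.3093i)·(-0.2253+0.1541i)  (-0.3400-0.1197i)·(+0.1293+0.4180i)  (-0.0311+0.2168i)·(+0.1147+0.0000i)  (-0.5134+0.0277i)·(-0.1293+0.4180i)  (-0.0941-0.3680i)·(-0.2253-0.1541i)  (+0.1276-0.0611i)·(+0.0606-0.0481i)
Y_3^-1(R⁻¹ n̂) = +0.026890-0.322060i

Re=0.0269 Im=-0.3221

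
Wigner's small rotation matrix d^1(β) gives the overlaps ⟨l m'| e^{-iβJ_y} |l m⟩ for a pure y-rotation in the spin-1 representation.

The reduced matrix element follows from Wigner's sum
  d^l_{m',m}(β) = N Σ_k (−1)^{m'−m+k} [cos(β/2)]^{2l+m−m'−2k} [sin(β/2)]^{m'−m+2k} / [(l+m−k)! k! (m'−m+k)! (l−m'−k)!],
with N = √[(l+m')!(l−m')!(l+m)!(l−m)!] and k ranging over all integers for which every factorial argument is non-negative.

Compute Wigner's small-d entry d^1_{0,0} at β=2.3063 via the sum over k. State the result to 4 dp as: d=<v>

d=-0.6710

d^1_{0,0}(β=2.3063) via Wigner's sum:
Half-angle: c=0.405610, s=0.914046. N=√(1·1·1·1)=1.000000
k∈{0,1} keeps every argument non-negative
  k=0: (−1)^0·1.0000/(1)·0.4056^2·0.9140^0 = +0.164520
  k=1: (−1)^1·1.0000/(1)·0.4056^0·0.9140^2 = -0.835480
d^1_{0,0}(2.3063) = +0.164520 -0.835480 = -0.670961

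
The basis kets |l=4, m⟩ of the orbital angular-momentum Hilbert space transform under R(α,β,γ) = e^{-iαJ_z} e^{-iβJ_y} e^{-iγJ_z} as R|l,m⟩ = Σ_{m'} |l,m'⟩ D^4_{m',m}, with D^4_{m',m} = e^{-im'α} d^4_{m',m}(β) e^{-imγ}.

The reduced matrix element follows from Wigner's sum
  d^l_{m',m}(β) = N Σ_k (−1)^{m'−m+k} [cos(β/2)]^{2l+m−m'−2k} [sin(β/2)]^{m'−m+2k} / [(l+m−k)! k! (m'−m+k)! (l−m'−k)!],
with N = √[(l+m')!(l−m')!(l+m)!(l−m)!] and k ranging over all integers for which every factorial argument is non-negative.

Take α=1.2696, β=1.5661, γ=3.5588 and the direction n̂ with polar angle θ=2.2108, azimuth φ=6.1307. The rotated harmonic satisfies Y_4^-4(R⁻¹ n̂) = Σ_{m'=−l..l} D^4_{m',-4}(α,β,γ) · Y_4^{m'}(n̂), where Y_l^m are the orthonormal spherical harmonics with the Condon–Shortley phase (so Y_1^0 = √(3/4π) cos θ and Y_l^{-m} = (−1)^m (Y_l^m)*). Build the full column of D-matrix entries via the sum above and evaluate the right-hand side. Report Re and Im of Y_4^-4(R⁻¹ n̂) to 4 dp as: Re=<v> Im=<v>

Need the full column D^4_{m',-4} for m'=−4..4 at α=1.2696, β=1.5661, γ=3.5588.
cos(β/2)=0.708765, sin(β/2)=0.705444
d^4_{-4,-4}: single k=0 term ⇒ +0.063682;  D = +0.056948+0.028502i
d^4_{-3,-4}: single k=0 term ⇒ -0.179277;  D = -0.124187+0.129297i
d^4_{-2,-4}: single k=0 term ⇒ +0.333825;  D = -0.161320-0.292259i
d^4_{-1,-4}: single k=0 term ⇒ -0.469888;  D = +0.460224-0.094809i
d^4_{0,-4}: single k=0 term ⇒ +0.522889;  D = -0.051178+0.520379i
d^4_{1,-4}: single k=0 term ⇒ -0.465495;  D = -0.428889-0.180942i
d^4_{2,-4}: single k=0 term ⇒ +0.327613;  D = +0.211161-0.250482i
d^4_{3,-4}: single k=0 term ⇒ -0.174296;  D = +0.093934+0.146817i
d^4_{4,-4}: single k=0 term ⇒ +0.061334;  D = -0.059145+0.016240i
Y_4^{m'}(θ=2.2108,φ=6.1307) and Σ D·Y over m':
  (+0.0569+0.0285i)·(+0.1501+0.1049i)  (-0.1242+0.1293i)·(-0.3461-0.1704i)  (-0.1613-0.2923i)·(+0.3072+0.0967i)  (+0.4602-0.0948i)·(+0.1128+0.0173i)  (-0.0512+0.5204i)·(-0.3435+0.0000i)  (-0.4289-0.1809i)·(-0.1128+0.0173i)  (+0.2112-0.2505i)·(+0.3072-0.0967i)  (+0.0939+0.1468i)·(+0.3461-0.1704i)  (-0.0591+0.0162i)·(+0.1501-0.1049i)
Y_4^-4(R⁻¹ n̂) = +0.262888-0.341159i

Re=0.2629 Im=-0.3412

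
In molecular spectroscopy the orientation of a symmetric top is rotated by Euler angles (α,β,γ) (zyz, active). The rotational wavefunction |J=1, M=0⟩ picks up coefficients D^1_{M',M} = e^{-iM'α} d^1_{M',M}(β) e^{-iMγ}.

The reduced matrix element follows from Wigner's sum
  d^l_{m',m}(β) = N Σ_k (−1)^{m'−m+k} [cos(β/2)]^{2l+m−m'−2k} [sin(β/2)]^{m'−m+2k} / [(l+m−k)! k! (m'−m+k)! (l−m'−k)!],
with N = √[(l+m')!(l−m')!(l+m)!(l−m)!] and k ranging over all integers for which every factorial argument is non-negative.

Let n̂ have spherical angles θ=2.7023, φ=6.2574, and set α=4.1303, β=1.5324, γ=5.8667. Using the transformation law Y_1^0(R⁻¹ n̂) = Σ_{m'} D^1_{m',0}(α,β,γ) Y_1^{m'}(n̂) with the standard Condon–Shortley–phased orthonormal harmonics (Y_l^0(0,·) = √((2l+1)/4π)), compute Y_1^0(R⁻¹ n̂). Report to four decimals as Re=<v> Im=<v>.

Re=-0.1266 Im=0.0000

Need the full column D^1_{m',0} for m'=−1..1 at α=4.1303, β=1.5324, γ=5.8667.
cos(β/2)=0.720551, sin(β/2)=0.693402
d^1_{-1,0}: single k=1 term ⇒ +0.706586;  D = -0.388460-0.590222i
d^1_{0,0}: k∈[0..1] ⇒ +0.519193 -0.480807 = +0.038387;  D = +0.038387+0.000000i
d^1_{1,0}: single k=0 term ⇒ -0.706586;  D = +0.388460-0.590222i
Y_1^{m'}(θ=2.7023,φ=6.2574) and Σ D·Y over m':
  (-0.3885-0.5902i)·(+0.1469+0.0038i)  (+0.0384+0.0000i)·(-0.4422+0.0000i)  (+0.3885-0.5902i)·(-0.1469+0.0038i)
Y_1^0(R⁻¹ n̂) = -0.126624+0.000000i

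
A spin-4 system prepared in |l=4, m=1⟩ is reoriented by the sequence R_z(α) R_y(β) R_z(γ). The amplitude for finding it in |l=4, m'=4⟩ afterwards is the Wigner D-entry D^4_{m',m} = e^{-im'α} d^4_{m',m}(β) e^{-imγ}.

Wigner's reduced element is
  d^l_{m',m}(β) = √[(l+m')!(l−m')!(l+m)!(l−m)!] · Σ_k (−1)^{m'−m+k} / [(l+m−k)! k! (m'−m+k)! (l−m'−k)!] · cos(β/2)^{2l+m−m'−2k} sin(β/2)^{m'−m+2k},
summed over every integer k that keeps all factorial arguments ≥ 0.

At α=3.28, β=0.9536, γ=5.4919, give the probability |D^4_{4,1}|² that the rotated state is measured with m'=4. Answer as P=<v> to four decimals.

P=0.1604

First d^4_{4,1}(β=0.9536), then the phase factors e^{-i(4)α} and e^{-i(1)γ}:
c=cos(0.9536/2)=0.888468, s=sin(0.9536/2)=0.458938; N=√[40320·1·120·6]=5387.986637
The bounds max(0,m−m')=0 and min(l+m,l−m')=0 give 1 term
  k=0: (−1)^3·5387.9866/(720)·0.8885^5·0.4589^3 = -0.400467
d^4_{4,1}(0.9536) = -0.400467
|D^4_{4,1}|² = |d^4_{4,1}(β)|² = (-0.400467)² = 0.160374 (the z-rotation phases have unit modulus)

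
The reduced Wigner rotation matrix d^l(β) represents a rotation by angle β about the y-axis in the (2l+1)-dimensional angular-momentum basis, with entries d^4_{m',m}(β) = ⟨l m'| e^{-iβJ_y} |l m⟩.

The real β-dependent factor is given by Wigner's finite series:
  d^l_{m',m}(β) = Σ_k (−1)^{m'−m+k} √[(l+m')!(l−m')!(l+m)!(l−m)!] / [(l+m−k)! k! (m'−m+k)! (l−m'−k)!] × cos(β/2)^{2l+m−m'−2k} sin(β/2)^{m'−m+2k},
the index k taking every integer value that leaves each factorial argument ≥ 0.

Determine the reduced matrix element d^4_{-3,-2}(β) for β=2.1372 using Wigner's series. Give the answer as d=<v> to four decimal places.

d^4_{-3,-2}(β=2.1372) via Wigner's sum:
With c≡cos(β/2)=0.481352 and s≡sin(β/2)=0.876527, N=[1·5040·2·720]^{1/2}=2693.993318
Admissible k: 1..2 (factorial args all ≥0)
  k=1: (−1)^0·2693.9933/(720)·0.4814^7·0.8765^1 = +0.019637
  k=2: (−1)^1·2693.9933/(240)·0.4814^5·0.8765^3 = -0.195342
d^4_{-3,-2}(2.1372) = +0.019637 -0.195342 = -0.175705

d=-0.1757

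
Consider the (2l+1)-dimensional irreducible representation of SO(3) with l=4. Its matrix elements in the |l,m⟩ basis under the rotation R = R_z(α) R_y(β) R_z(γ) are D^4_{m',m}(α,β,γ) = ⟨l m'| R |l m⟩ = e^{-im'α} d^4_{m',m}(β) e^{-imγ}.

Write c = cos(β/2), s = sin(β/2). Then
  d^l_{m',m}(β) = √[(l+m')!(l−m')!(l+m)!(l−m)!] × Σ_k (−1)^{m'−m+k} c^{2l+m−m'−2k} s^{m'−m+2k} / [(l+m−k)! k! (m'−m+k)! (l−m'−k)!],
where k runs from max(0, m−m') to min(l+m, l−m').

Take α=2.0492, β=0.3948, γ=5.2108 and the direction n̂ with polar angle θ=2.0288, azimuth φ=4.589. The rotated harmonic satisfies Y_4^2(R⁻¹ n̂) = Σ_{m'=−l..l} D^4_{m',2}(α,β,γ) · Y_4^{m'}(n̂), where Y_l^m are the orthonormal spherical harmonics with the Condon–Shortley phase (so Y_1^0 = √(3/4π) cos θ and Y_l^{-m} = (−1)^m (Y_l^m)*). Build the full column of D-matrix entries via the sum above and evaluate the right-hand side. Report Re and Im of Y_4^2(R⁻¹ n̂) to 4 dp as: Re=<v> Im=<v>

Re=0.3425 Im=0.2259

Need the full column D^4_{m',2} for m'=−4..4 at α=2.0492, β=0.3948, γ=5.2108.
cos(β/2)=0.980580, sin(β/2)=0.196120
d^4_{-4,2}: single k=6 term ⇒ +0.000290;  D = -0.000176-0.000230i
d^4_{-3,2}: k∈[5..6] ⇒ +0.003071 -0.000041 = +0.003030;  D = -0.001286+0.002743i
d^4_{-2,2}: k∈[4..6] ⇒ +0.020517 -0.000657 +0.000002 = +0.019863;  D = +0.019847-0.000795i
d^4_{-1,2}: k∈[3..5] ⇒ +0.096716 -0.005803 +0.000046 = +0.090959;  D = -0.045071-0.079008i
d^4_{0,2}: k∈[2..4] ⇒ +0.324388 -0.034603 +0.000519 = +0.290304;  D = -0.157628+0.243783i
d^4_{1,2}: k∈[1..3] ⇒ +0.725337 -0.145074 +0.003869 = +0.584132;  D = +0.581466+0.055741i
d^4_{2,2}: k∈[0..2] ⇒ +0.854798 -0.410322 +0.020517 = +0.464993;  D = -0.173698-0.431332i
d^4_{3,2}: k∈[0..1] ⇒ -0.639687 +0.076766 = -0.562921;  D = +0.366743-0.427059i
d^4_{4,2}: single k=0 term ⇒ +0.180935;  D = +0.176123+0.041453i
Y_4^{m'}(θ=2.0288,φ=4.589) and Σ D·Y over m':
  (-0.0002-0.0002i)·(+0.2522+0.1357i)  (-0.0013+0.0027i)·(-0.1445+0.3723i)  (+0.0198-0.0008i)·(-0.0962-0.0242i)  (-0.0451-0.0790i)·(-0.0377+0.3038i)  (-0.1576+0.2438i)·(-0.1616+0.0000i)  (+0.5815+0.0557i)·(+0.0377+0.3038i)  (-0.1737-0.4313i)·(-0.0962+0.0242i)  (+0.3667-0.4271i)·(+0.1445+0.3723i)  (+0.1761+0.0415i)·(+0.2522-0.1357i)
Y_4^2(R⁻¹ n̂) = +0.342546+0.225940i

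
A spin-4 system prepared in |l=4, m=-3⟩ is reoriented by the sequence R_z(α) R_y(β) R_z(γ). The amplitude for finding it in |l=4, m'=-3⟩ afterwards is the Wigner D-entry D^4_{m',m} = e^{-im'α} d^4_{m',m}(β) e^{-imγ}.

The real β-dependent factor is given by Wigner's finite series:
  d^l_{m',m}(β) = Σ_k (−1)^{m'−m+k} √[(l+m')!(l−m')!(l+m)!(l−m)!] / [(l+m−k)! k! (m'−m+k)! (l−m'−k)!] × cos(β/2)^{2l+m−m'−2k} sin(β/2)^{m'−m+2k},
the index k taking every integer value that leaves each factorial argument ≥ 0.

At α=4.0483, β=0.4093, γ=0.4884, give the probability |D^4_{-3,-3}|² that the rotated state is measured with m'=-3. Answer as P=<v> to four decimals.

Split into d^4_{-3,-3}(β=0.4093) × two z-phases.
With c≡cos(β/2)=0.979132 and s≡sin(β/2)=0.203224, N=[1·5040·1·5040]^{1/2}=5040.000000
The bounds max(0,m−m')=0 and min(l+m,l−m')=1 give 2 terms
  k=0: (−1)^0·5040.0000/(5040)·0.9791^8·0.2032^0 = +0.844755
  k=1: (−1)^1·5040.0000/(720)·0.9791^6·0.2032^2 = -0.254740
d^4_{-3,-3}(0.4093) = +0.844755 -0.254740 = +0.590014
|D^4_{-3,-3}|² = |d^4_{-3,-3}(β)|² = (+0.590014)² = 0.348117 (the z-rotation phases have unit modulus)

P=0.3481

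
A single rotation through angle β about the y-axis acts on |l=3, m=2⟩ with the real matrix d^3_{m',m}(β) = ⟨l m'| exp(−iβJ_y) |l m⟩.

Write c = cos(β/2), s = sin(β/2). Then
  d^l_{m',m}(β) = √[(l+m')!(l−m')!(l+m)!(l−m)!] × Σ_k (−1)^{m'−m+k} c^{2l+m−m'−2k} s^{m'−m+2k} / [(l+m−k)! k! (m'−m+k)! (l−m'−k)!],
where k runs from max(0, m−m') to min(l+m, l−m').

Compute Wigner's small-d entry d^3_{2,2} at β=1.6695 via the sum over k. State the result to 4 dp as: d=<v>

d^3_{2,2}(β=1.6695) via Wigner's sum:
With c≡cos(β/2)=0.671363 and s≡sin(β/2)=0.741129, N=[120·1·120·1]^{1/2}=120.000000
k: max(0,(2)−(2))=0 … min(3+(2),3−(2))=1
  k=0: (−1)^0·120.0000/(120)·0.6714^6·0.7411^0 = +0.091568
  k=1: (−1)^1·120.0000/(24)·0.6714^4·0.7411^2 = -0.557939
d^3_{2,2}(1.6695) = +0.091568 -0.557939 = -0.466371

d=-0.4664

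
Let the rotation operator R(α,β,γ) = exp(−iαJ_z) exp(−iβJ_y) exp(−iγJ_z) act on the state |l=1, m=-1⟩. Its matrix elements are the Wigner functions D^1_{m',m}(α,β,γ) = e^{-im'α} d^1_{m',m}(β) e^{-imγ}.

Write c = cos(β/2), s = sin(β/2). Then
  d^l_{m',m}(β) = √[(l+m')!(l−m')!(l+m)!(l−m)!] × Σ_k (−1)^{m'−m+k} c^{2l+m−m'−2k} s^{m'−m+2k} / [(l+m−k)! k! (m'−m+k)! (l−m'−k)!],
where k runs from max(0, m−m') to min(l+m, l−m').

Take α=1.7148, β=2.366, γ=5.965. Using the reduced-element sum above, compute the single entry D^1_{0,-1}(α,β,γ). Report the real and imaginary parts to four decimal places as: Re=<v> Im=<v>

Re=-0.4702 Im=0.1549

D^1_{0,-1}(1.7148,2.366,5.965) = e^{-i·0·1.7148}·d^1_{0,-1}(2.366)·e^{-i·-1·5.965}. Compute d first:
With c≡cos(β/2)=0.378149 and s≡sin(β/2)=0.925745, N=[1·1·1·2]^{1/2}=1.414214
k: max(0,(-1)−(0))=0 … min(1+(-1),1−(0))=0
  k=0: (−1)^1·1.4142/(1)·0.3781^1·0.9257^1 = -0.495073
d^1_{0,-1}(2.366) = -0.495073
D = (+1.000000+0.000000i)·(-0.495073)·(+0.949805-0.312843i) = -0.470223+0.154880i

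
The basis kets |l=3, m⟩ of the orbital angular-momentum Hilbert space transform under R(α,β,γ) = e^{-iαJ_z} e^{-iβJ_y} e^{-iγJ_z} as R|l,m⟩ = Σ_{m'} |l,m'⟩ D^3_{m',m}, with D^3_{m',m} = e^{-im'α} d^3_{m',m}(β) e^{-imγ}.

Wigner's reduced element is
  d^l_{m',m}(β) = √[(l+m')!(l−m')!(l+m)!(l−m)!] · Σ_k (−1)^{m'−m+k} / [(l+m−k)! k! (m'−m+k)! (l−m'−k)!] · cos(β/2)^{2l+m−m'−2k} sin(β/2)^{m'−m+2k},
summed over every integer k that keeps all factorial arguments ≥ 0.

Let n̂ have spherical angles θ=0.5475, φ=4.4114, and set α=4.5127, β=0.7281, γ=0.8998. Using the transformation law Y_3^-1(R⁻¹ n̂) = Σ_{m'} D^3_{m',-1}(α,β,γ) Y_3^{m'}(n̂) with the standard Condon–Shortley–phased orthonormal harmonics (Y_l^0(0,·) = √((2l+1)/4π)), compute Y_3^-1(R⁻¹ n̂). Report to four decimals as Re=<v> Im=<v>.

Re=-0.1904 Im=-0.1352

Need the full column D^3_{m',-1} for m'=−3..3 at α=4.5127, β=0.7281, γ=0.8998.
cos(β/2)=0.934462, sin(β/2)=0.356062
d^3_{-3,-1}: single k=2 term ⇒ +0.374407;  D = -0.110907+0.357603i
d^3_{-2,-1}: k∈[1..2] ⇒ +0.802296 -0.232965 = +0.569330;  D = -0.499519-0.273162i
d^3_{-1,-1}: k∈[0..2] ⇒ +0.665842 -0.773371 +0.084212 = -0.023317;  D = -0.015023+0.017832i
d^3_{0,-1}: k∈[0..2] ⇒ -0.878871 +0.382801 -0.018526 = -0.514596;  D = -0.319958-0.403033i
d^3_{1,-1}: k∈[0..2] ⇒ +0.580028 -0.112283 +0.002038 = +0.469783;  D = -0.418565+0.213306i
d^3_{2,-1}: k∈[0..1] ⇒ -0.232965 +0.016912 = -0.216054;  D = +0.057965+0.208133i
d^3_{3,-1}: single k=0 term ⇒ +0.054359;  D = +0.054218-0.003907i
Y_3^{m'}(θ=0.5475,φ=4.4114) and Σ D·Y over m':
  (-0.1109+0.3576i)·(+0.0462-0.0364i)  (-0.4995-0.2732i)·(-0.1949-0.1339i)  (-0.0150+0.0178i)·(-0.1319+0.4250i)  (-0.3200-0.4030i)·(+0.2056+0.0000i)  (-0.4186+0.2133i)·(+0.1319+0.4250i)  (+0.0580+0.2081i)·(-0.1949+0.1339i)  (+0.0542-0.0039i)·(-0.0462-0.0364i)
Y_3^-1(R⁻¹ n̂) = -0.190366-0.135236i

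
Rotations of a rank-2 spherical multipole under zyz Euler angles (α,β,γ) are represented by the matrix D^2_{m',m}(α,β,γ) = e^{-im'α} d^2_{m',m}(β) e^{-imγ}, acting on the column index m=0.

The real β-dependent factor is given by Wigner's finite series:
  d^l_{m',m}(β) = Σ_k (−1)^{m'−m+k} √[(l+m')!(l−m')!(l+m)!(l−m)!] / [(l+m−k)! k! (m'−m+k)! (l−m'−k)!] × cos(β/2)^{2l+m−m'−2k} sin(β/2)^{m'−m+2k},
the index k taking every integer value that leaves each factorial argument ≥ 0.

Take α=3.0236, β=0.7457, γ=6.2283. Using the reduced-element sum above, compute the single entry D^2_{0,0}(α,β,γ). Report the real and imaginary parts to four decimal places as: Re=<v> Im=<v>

Re=0.3095 Im=0.0000

D^2_{0,0}(3.0236,0.7457,6.2283) = e^{-i·0·3.0236}·d^2_{0,0}(0.7457)·e^{-i·0·6.2283}. Compute d first:
Half-angle: c=0.931293, s=0.364271. N=√(2·2·2·2)=4.000000
The bounds max(0,m−m')=0 and min(l+m,l−m')=2 give 3 terms
  k=0: (−1)^0·4.0000/(4)·0.9313^4·0.3643^0 = +0.752221
  k=1: (−1)^1·4.0000/(1)·0.9313^2·0.3643^2 = -0.460344
  k=2: (−1)^2·4.0000/(4)·0.9313^0·0.3643^4 = +0.017608
d^2_{0,0}(0.7457) = +0.752221 -0.460344 +0.017608 = +0.309485
Phases: e^{-i·(0)·3.0236}=+1.000000+0.000000i, e^{-i·(0)·6.2283}=+1.000000+0.000000i ⇒ D=+0.309485+0.000000i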